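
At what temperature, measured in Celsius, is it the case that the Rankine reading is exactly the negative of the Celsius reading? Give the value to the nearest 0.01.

Let C be the Celsius reading. The Rankine reading is R = 1.8·C + 491.67.
Require R = -1·C: 1.8·C + 491.67 = -1·C.
(2.8)·C = -491.67  ⇒  C = -175.60.

-175.60°C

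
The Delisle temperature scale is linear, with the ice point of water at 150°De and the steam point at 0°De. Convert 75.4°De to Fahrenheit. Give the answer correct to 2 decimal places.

Linear interpolation between the fixed points: C = (75.4 - 150) × 100 / (0 - 150) = 49.7333°C.
Then 49.7333 × 1.8 + 32 = 121.52°F.

121.52°F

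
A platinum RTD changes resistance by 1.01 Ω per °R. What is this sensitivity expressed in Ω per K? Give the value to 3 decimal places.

1.818 Ω per K

Since only a temperature interval is involved, the additive offset between the scales drops out.
A change of 1 K is a change of 1.8°R, so per K the value is 1.01 × 1.8 = 1.818.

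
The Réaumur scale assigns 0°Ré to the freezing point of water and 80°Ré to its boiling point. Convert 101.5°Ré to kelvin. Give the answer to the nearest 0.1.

Linear interpolation between the fixed points: C = (101.5 - 0) × 100 / (80 - 0) = 126.8750°C.
Then 126.8750 + 273.15 = 400.0 K.

400.0 K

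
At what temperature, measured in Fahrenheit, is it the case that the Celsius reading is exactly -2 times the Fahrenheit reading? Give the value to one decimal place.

Let F be the Fahrenheit reading. The Celsius reading is C = 5/9·F - 17.7778.
Require C = -2·F: 5/9·F - 17.7778 = -2·F.
(23/9)·F = 17.7778  ⇒  F = 7.0.

7.0°F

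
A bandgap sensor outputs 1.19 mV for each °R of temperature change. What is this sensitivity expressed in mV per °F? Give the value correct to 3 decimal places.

1.190 mV per °F

The quantity depends on a temperature interval, so only the ratio of degree sizes applies; the offset between the scales is irrelevant.
A change of 1°F is a change of 1°R, so per °F the value is 1.19 × 1 = 1.190.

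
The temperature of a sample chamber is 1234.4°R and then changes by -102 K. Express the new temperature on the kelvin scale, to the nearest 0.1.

Initial temperature in Celsius: (1234.4 - 491.67) × 5/9 = 412.6278°C.
The 102 K change is an interval; Kelvin and Celsius degrees are the same size, so ΔC = -102°C.
Final Celsius temperature: 412.6278 - 102.0000 = 310.6278°C.
In kelvin: 310.6278 + 273.15 = 583.8 K.

583.8 K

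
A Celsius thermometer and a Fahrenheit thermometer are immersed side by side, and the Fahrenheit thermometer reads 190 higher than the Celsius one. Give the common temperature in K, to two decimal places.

Let x be the Celsius reading; then the Fahrenheit reading is 1.8·x + 32.
(1.8·x + 32) - x = 190  ⇒  (0.8)·x = 158  ⇒  x = 197.5000°C.
In kelvin: 197.5000 + 273.15 = 470.65 K.

470.65 K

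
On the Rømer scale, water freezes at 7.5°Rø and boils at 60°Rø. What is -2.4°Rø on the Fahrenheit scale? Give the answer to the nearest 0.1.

Linear interpolation between the fixed points: C = (-2.4 - 7.5) × 100 / (60 - 7.5) = -18.8571°C.
Then -18.8571 × 1.8 + 32 = -1.9°F.

-1.9°F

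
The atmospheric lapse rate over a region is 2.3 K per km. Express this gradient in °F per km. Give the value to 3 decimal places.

The quantity depends on a temperature interval, so only the ratio of degree sizes applies; the offset between the scales is irrelevant.
A change of 1 K is a change of 1.8°F, so 2.3 × 1.8 = 4.140.

4.140 °F/km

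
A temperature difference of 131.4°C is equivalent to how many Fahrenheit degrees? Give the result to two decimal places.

For a temperature interval the offset drops out; only the factor 1.8 applies.
131.4 × 1.8 = 236.52.

236.52°F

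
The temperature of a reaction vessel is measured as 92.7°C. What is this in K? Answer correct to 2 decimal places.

365.85 K

In kelvin: 92.7000 + 273.15 = 365.85 K.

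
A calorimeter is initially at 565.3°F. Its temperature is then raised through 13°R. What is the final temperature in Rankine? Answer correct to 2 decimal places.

Initial temperature in Celsius: (565.3 - 32) × 5/9 = 296.2778°C.
The 13°R change is an interval, so only the factor 5/9 applies: +13 × 5/9 = +7.2222°C.
Final Celsius temperature: 296.2778 + 7.2222 = 303.5000°C.
In Rankine: 303.5000 × 1.8 + 491.67 = 1037.97°R.

1037.97°R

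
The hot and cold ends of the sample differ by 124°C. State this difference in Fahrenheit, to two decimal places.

223.20°F

Only the scale ratio 1.8 matters for a change in temperature.
124 × 1.8 = 223.20.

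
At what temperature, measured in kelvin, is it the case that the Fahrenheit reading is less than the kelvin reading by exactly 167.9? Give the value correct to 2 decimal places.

Let K be the kelvin reading. The Fahrenheit reading is F = 1.8·K - 459.67.
Require F - K = -167.9: (0.8)·K - 459.67 = -167.9.
K = (-167.9 + 459.67) / (0.8) = 364.71.

364.71 K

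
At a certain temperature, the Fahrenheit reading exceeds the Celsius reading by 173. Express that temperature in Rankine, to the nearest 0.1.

Let x be the Celsius reading; then the Fahrenheit reading is 1.8·x + 32.
(1.8·x + 32) - x = 173  ⇒  (0.8)·x = 141  ⇒  x = 176.2500°C.
In Rankine: 176.2500 × 1.8 + 491.67 = 808.9°R.

808.9°R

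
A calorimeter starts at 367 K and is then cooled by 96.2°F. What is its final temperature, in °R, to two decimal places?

Initial temperature in Celsius: 367 - 273.15 = 93.8500°C.
The 96.2°F change is an interval, so only the factor 5/9 applies: -96.2 × 5/9 = -53.4444°C.
Final Celsius temperature: 93.8500 - 53.4444 = 40.4056°C.
In Rankine: 40.4056 × 1.8 + 491.67 = 564.40°R.

564.40°R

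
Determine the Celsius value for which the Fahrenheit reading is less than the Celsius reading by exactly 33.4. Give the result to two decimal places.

-81.75°C

Let C be the Celsius reading. The Fahrenheit reading is F = 1.8·C + 32.
Require F - C = -33.4: (0.8)·C + 32 = -33.4.
C = (-33.4 - 32) / (0.8) = -81.75.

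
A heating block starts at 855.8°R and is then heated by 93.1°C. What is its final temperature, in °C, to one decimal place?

295.4°C

Initial temperature in Celsius: (855.8 - 491.67) × 5/9 = 202.2944°C.
Final Celsius temperature: 202.2944 + 93.1000 = 295.3944°C.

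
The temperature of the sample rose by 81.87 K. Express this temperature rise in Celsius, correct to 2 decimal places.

Kelvin and Celsius degrees are the same size, so the interval is unchanged: 81.87.

81.87°C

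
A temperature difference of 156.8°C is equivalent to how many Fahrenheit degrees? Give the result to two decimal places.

282.24°F

For a temperature interval the offset drops out; only the factor 1.8 applies.
156.8 × 1.8 = 282.24.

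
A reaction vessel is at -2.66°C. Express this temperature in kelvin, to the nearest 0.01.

270.49 K

In kelvin: -2.6600 + 273.15 = 270.49 K.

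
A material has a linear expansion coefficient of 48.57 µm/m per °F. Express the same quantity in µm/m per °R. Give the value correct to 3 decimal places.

The quantity depends on a temperature interval, so only the ratio of degree sizes applies; the offset between the scales is irrelevant.
A change of 1°R is a change of 1°F, so per °R the value is 48.57 × 1 = 48.570.

48.570 µm/m per °R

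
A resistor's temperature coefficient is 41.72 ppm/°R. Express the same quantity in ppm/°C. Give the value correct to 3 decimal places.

75.096 ppm/°C

The quantity depends on a temperature interval, so only the ratio of degree sizes applies; the offset between the scales is irrelevant.
A change of 1°C is a change of 1.8°R, so per °C the value is 41.72 × 1.8 = 75.096.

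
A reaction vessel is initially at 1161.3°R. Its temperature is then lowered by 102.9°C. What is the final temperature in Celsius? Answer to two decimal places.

Initial temperature in Celsius: (1161.3 - 491.67) × 5/9 = 372.0167°C.
Final Celsius temperature: 372.0167 - 102.9000 = 269.1167°C.

269.12°C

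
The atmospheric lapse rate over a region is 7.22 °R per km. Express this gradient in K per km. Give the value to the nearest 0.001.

4.011 K/km

The quantity depends on a temperature interval, so only the ratio of degree sizes applies; the offset between the scales is irrelevant.
A change of 1°R is a change of 5/9 K, so 7.22 × 5/9 = 4.011.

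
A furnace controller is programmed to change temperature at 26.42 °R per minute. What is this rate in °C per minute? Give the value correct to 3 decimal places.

The quantity depends on a temperature interval, so only the ratio of degree sizes applies; the offset between the scales is irrelevant.
A change of 1°R is a change of 5/9°C, so 26.42 × 5/9 = 14.678.

14.678 °C/minute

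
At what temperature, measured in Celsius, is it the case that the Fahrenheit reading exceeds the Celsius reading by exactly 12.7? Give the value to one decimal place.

Let C be the Celsius reading. The Fahrenheit reading is F = 1.8·C + 32.
Require F - C = 12.7: (0.8)·C + 32 = 12.7.
C = (12.7 - 32) / (0.8) = -24.1.

-24.1°C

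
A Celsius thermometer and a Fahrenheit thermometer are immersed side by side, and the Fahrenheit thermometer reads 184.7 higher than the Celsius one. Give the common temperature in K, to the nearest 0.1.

Let x be the Celsius reading; then the Fahrenheit reading is 1.8·x + 32.
(1.8·x + 32) - x = 184.7  ⇒  (0.8)·x = 152.7  ⇒  x = 190.8750°C.
In kelvin: 190.8750 + 273.15 = 464.0 K.

464.0 K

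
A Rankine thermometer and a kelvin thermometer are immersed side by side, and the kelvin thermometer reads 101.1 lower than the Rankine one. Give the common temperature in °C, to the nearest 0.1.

-146.8°C

Let x be the Rankine reading; then the kelvin reading is 5/9·x.
(5/9·x) - x = -101.1  ⇒  (-4/9)·x = -101.1  ⇒  x = 227.4750°R.
In Celsius: (227.475 - 491.67) × 5/9 = -146.8°C.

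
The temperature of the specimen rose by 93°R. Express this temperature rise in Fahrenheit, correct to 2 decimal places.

93.00°F

Rankine and Fahrenheit degrees are the same size, so the interval is unchanged: 93.00.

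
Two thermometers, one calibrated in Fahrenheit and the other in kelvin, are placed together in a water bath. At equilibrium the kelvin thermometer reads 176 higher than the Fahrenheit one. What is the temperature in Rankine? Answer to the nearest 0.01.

638.26°R

Let x be the Fahrenheit reading; then the kelvin reading is 5/9·x + 255.372.
(5/9·x + 255.372) - x = 176  ⇒  (-4/9)·x = -79.3722  ⇒  x = 178.5875°F.
In Celsius: (178.5875 - 32) × 5/9 = 81.4375°C.
In Rankine: 81.4375 × 1.8 + 491.67 = 638.26°R.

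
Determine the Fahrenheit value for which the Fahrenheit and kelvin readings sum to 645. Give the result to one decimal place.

Let F be the Fahrenheit reading. The kelvin reading is K = 5/9·F + 255.372.
Require F + K = 645: (14/9)·F + 255.372 = 645.
F = (645 - 255.372) / (14/9) = 250.5.

250.5°F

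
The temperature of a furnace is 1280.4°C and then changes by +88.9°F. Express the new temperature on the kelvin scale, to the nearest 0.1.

The 88.9°F change is an interval, so only the factor 5/9 applies: +88.9 × 5/9 = +49.3889°C.
Final Celsius temperature: 1280.4000 + 49.3889 = 1329.7889°C.
In kelvin: 1329.7889 + 273.15 = 1602.9 K.

1602.9 K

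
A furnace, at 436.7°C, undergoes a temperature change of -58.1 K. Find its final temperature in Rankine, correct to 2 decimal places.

1173.15°R

The 58.1 K change is an interval; Kelvin and Celsius degrees are the same size, so ΔC = -58.1°C.
Final Celsius temperature: 436.7000 - 58.1000 = 378.6000°C.
In Rankine: 378.6000 × 1.8 + 491.67 = 1173.15°R.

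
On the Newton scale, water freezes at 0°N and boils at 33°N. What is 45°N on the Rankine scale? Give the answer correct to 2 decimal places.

Linear interpolation between the fixed points: C = (45 - 0) × 100 / (33 - 0) = 136.3636°C.
Then 136.3636 × 1.8 + 491.67 = 737.12°R.

737.12°R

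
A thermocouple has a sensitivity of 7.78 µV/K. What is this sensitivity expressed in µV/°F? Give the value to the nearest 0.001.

Since only a temperature interval is involved, the additive offset between the scales drops out.
A change of 1°F is a change of 5/9 K, so per °F the value is 7.78 × 5/9 = 4.322.

4.322 µV/°F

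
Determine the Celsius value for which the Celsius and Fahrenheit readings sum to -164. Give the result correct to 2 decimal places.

-70.00°C

Let C be the Celsius reading. The Fahrenheit reading is F = 1.8·C + 32.
Require C + F = -164: (2.8)·C + 32 = -164.
C = (-164 - 32) / (2.8) = -70.00.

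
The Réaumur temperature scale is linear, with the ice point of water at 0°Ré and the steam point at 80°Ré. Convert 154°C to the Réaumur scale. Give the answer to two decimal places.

Linearly onto the Réaumur scale: 0 + (154.0000 / 100) × (80 - 0) = 123.20°Ré.

123.20°Ré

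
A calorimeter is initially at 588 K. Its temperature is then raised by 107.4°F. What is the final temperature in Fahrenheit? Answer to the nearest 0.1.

706.1°F

Initial temperature in Celsius: 588 - 273.15 = 314.8500°C.
The 107.4°F change is an interval, so only the factor 5/9 applies: +107.4 × 5/9 = +59.6667°C.
Final Celsius temperature: 314.8500 + 59.6667 = 374.5167°C.
In Fahrenheit: 374.5167 × 1.8 + 32 = 706.1°F.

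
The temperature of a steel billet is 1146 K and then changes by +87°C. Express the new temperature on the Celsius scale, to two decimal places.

Initial temperature in Celsius: 1146 - 273.15 = 872.8500°C.
Final Celsius temperature: 872.8500 + 87.0000 = 959.8500°C.

959.85°C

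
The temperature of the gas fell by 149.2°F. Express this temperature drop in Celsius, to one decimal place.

82.9°C

An interval of 1°F corresponds to 5/9°C.
149.2 × 5/9 = 82.9.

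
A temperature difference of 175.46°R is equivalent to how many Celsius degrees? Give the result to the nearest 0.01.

97.48°C

An interval of 1°R corresponds to 5/9°C.
175.46 × 5/9 = 97.48.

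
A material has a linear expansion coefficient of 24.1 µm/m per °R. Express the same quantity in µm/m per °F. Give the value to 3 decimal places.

The quantity depends on a temperature interval, so only the ratio of degree sizes applies; the offset between the scales is irrelevant.
A change of 1°F is a change of 1°R, so per °F the value is 24.1 × 1 = 24.100.

24.100 µm/m per °F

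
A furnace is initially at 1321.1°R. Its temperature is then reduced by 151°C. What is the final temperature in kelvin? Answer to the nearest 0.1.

Initial temperature in Celsius: (1321.1 - 491.67) × 5/9 = 460.7944°C.
Final Celsius temperature: 460.7944 - 151.0000 = 309.7944°C.
In kelvin: 309.7944 + 273.15 = 582.9 K.

582.9 K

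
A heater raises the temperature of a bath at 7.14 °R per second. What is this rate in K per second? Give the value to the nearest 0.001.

The quantity depends on a temperature interval, so only the ratio of degree sizes applies; the offset between the scales is irrelevant.
A change of 1°R is a change of 5/9 K, so 7.14 × 5/9 = 3.967.

3.967 K/second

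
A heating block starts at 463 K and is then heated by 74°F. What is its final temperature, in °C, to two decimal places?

Initial temperature in Celsius: 463 - 273.15 = 189.8500°C.
The 74°F change is an interval, so only the factor 5/9 applies: +74 × 5/9 = +41.1111°C.
Final Celsius temperature: 189.8500 + 41.1111 = 230.9611°C.

230.96°C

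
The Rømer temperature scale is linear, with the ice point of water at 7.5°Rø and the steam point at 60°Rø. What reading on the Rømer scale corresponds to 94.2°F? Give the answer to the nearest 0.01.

First in Celsius: (94.2 - 32) × 5/9 = 34.5556°C.
Linearly onto the Rømer scale: 7.5 + (34.5556 / 100) × (60 - 7.5) = 25.64°Rø.

25.64°Rø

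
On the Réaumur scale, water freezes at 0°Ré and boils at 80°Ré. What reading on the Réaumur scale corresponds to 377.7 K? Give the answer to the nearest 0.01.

First in Celsius: 377.7 - 273.15 = 104.5500°C.
Linearly onto the Réaumur scale: 0 + (104.5500 / 100) × (80 - 0) = 83.64°Ré.

83.64°Ré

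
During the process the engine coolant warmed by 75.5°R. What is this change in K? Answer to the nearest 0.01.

Only the scale ratio 5/9 matters for a change in temperature.
75.5 × 5/9 = 41.94.

41.94 K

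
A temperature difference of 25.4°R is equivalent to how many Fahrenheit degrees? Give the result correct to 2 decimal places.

Rankine and Fahrenheit degrees are the same size, so the interval is unchanged: 25.40.

25.40°F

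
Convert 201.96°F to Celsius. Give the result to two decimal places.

94.42°C

In Celsius: (201.96 - 32) × 5/9 = 94.4222°C.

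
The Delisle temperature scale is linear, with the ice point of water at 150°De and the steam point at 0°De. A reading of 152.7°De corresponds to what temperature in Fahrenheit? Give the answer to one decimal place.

28.8°F

Linear interpolation between the fixed points: C = (152.7 - 150) × 100 / (0 - 150) = -1.8000°C.
Then -1.8000 × 1.8 + 32 = 28.8°F.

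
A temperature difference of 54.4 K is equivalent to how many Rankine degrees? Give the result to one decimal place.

97.9°R

For a temperature interval the offset drops out; only the factor 1.8 applies.
54.4 × 1.8 = 97.9.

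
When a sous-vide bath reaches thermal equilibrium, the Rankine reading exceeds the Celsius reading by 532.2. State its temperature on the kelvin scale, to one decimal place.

323.8 K

Let x be the Celsius reading; then the Rankine reading is 1.8·x + 491.67.
(1.8·x + 491.67) - x = 532.2  ⇒  (0.8)·x = 40.53  ⇒  x = 50.6625°C.
In kelvin: 50.6625 + 273.15 = 323.8 K.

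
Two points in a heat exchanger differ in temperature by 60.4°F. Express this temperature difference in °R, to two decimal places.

Fahrenheit and Rankine degrees are the same size, so the interval is unchanged: 60.40.

60.40°R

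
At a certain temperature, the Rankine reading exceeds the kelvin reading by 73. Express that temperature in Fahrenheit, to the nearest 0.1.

-295.4°F

Let x be the Rankine reading; then the kelvin reading is 5/9·x.
(5/9·x) - x = -73  ⇒  (-4/9)·x = -73  ⇒  x = 164.2500°R.
In Celsius: (164.25 - 491.67) × 5/9 = -181.9000°C.
In Fahrenheit: -181.9000 × 1.8 + 32 = -295.4°F.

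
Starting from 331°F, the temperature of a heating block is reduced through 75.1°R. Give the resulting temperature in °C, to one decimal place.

124.4°C

Initial temperature in Celsius: (331 - 32) × 5/9 = 166.1111°C.
The 75.1°R change is an interval, so only the factor 5/9 applies: -75.1 × 5/9 = -41.7222°C.
Final Celsius temperature: 166.1111 - 41.7222 = 124.3889°C.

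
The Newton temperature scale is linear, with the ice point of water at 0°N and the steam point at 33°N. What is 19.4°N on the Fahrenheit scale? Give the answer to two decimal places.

Linear interpolation between the fixed points: C = (19.4 - 0) × 100 / (33 - 0) = 58.7879°C.
Then 58.7879 × 1.8 + 32 = 137.82°F.

137.82°F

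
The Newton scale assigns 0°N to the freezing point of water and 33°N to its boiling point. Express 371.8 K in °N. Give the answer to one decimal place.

First in Celsius: 371.8 - 273.15 = 98.6500°C.
Linearly onto the Newton scale: 0 + (98.6500 / 100) × (33 - 0) = 32.6°N.

32.6°N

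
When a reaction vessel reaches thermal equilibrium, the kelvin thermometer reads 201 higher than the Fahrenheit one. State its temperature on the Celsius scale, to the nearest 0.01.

50.19°C

Let x be the Fahrenheit reading; then the kelvin reading is 5/9·x + 255.372.
(5/9·x + 255.372) - x = 201  ⇒  (-4/9)·x = -54.3722  ⇒  x = 122.3375°F.
In Celsius: (122.3375 - 32) × 5/9 = 50.19°C.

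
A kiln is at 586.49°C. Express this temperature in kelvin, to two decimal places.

In kelvin: 586.4900 + 273.15 = 859.64 K.

859.64 K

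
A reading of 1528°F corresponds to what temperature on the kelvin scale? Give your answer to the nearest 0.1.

In Celsius: (1528 - 32) × 5/9 = 831.1111°C.
In kelvin: 831.1111 + 273.15 = 1104.3 K.

1104.3 K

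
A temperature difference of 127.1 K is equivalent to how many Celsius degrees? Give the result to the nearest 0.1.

127.1°C

Kelvin and Celsius degrees are the same size, so the interval is unchanged: 127.1.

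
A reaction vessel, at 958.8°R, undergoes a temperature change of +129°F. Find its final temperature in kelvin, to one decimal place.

604.3 K

Initial temperature in Celsius: (958.8 - 491.67) × 5/9 = 259.5167°C.
The 129°F change is an interval, so only the factor 5/9 applies: +129 × 5/9 = +71.6667°C.
Final Celsius temperature: 259.5167 + 71.6667 = 331.1833°C.
In kelvin: 331.1833 + 273.15 = 604.3 K.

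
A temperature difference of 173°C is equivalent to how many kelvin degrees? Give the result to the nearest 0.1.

Celsius and kelvin degrees are the same size, so the interval is unchanged: 173.0.

173.0 K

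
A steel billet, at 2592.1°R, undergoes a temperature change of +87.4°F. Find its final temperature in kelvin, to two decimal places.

1488.61 K

Initial temperature in Celsius: (2592.1 - 491.67) × 5/9 = 1166.9056°C.
The 87.4°F change is an interval, so only the factor 5/9 applies: +87.4 × 5/9 = +48.5556°C.
Final Celsius temperature: 1166.9056 + 48.5556 = 1215.4611°C.
In kelvin: 1215.4611 + 273.15 = 1488.61 K.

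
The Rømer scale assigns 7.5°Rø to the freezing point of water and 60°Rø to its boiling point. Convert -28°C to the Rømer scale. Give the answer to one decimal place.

Linearly onto the Rømer scale: 7.5 + (-28.0000 / 100) × (60 - 7.5) = -7.2°Rø.

-7.2°Rø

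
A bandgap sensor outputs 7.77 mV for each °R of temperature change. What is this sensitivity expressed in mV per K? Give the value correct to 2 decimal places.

13.99 mV per K

Since only a temperature interval is involved, the additive offset between the scales drops out.
A change of 1 K is a change of 1.8°R, so per K the value is 7.77 × 1.8 = 13.99.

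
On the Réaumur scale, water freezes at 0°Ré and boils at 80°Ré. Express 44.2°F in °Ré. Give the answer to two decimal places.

First in Celsius: (44.2 - 32) × 5/9 = 6.7778°C.
Linearly onto the Réaumur scale: 0 + (6.7778 / 100) × (80 - 0) = 5.42°Ré.

5.42°Ré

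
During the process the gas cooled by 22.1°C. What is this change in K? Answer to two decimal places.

Celsius and kelvin degrees are the same size, so the interval is unchanged: 22.10.

22.10 K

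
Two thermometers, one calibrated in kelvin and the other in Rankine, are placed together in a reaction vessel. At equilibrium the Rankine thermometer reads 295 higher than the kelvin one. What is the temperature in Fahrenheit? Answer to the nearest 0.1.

204.1°F

Let x be the kelvin reading; then the Rankine reading is 1.8·x.
(1.8·x) - x = 295  ⇒  (0.8)·x = 295  ⇒  x = 368.7500 K.
In Celsius: 368.75 - 273.15 = 95.6000°C.
In Fahrenheit: 95.6000 × 1.8 + 32 = 204.1°F.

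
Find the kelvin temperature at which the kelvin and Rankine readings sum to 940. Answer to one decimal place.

Let K be the kelvin reading. The Rankine reading is R = 1.8·K.
Require K + R = 940: (2.8)·K = 940.
K = (940) / (2.8) = 335.7.

335.7 K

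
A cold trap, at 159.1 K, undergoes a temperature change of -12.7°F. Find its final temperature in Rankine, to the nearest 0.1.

Initial temperature in Celsius: 159.1 - 273.15 = -114.0500°C.
The 12.7°F change is an interval, so only the factor 5/9 applies: -12.7 × 5/9 = -7.0556°C.
Final Celsius temperature: -114.0500 - 7.0556 = -121.1056°C.
In Rankine: -121.1056 × 1.8 + 491.67 = 273.7°R.

273.7°R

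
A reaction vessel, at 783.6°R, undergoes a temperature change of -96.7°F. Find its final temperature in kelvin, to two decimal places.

Initial temperature in Celsius: (783.6 - 491.67) × 5/9 = 162.1833°C.
The 96.7°F change is an interval, so only the factor 5/9 applies: -96.7 × 5/9 = -53.7222°C.
Final Celsius temperature: 162.1833 - 53.7222 = 108.4611°C.
In kelvin: 108.4611 + 273.15 = 381.61 K.

381.61 K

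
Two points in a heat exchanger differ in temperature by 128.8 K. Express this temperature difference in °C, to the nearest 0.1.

128.8°C

Kelvin and Celsius degrees are the same size, so the interval is unchanged: 128.8.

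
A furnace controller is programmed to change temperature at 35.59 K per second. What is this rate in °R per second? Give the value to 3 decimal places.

64.062 °R/second

Since only a temperature interval is involved, the additive offset between the scales drops out.
A change of 1 K is a change of 1.8°R, so 35.59 × 1.8 = 64.062.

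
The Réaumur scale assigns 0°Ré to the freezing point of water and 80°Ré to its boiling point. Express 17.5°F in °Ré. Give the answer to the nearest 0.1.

First in Celsius: (17.5 - 32) × 5/9 = -8.0556°C.
Linearly onto the Réaumur scale: 0 + (-8.0556 / 100) × (80 - 0) = -6.4°Ré.

-6.4°Ré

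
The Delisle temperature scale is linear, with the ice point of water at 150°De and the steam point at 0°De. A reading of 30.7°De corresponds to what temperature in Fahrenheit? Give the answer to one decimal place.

Linear interpolation between the fixed points: C = (30.7 - 150) × 100 / (0 - 150) = 79.5333°C.
Then 79.5333 × 1.8 + 32 = 175.2°F.

175.2°F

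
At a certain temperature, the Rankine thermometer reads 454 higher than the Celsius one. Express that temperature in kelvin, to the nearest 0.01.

Let x be the Celsius reading; then the Rankine reading is 1.8·x + 491.67.
(1.8·x + 491.67) - x = 454  ⇒  (0.8)·x = -37.67  ⇒  x = -47.0875°C.
In kelvin: -47.0875 + 273.15 = 226.06 K.

226.06 K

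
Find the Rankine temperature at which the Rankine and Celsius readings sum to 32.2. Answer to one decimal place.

Let R be the Rankine reading. The Celsius reading is C = 5/9·R - 273.15.
Require R + C = 32.2: (14/9)·R - 273.15 = 32.2.
R = (32.2 + 273.15) / (14/9) = 196.3.

196.3°R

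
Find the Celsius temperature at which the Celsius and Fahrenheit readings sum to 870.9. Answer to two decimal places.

Let C be the Celsius reading. The Fahrenheit reading is F = 1.8·C + 32.
Require C + F = 870.9: (2.8)·C + 32 = 870.9.
C = (870.9 - 32) / (2.8) = 299.61.

299.61°C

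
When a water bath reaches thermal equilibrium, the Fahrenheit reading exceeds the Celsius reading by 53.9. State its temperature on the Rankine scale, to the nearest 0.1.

540.9°R

Let x be the Celsius reading; then the Fahrenheit reading is 1.8·x + 32.
(1.8·x + 32) - x = 53.9  ⇒  (0.8)·x = 21.9  ⇒  x = 27.3750°C.
In Rankine: 27.3750 × 1.8 + 491.67 = 540.9°R.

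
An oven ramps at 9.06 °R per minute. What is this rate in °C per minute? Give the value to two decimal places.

The quantity depends on a temperature interval, so only the ratio of degree sizes applies; the offset between the scales is irrelevant.
A change of 1°R is a change of 5/9°C, so 9.06 × 5/9 = 5.03.

5.03 °C/minute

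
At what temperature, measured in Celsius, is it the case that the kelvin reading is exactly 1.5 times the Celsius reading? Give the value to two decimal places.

546.30°C

Let C be the Celsius reading. The kelvin reading is K = 1·C + 273.15.
Require K = 1.5·C: 1·C + 273.15 = 1.5·C.
(-0.5)·C = -273.15  ⇒  C = 546.30.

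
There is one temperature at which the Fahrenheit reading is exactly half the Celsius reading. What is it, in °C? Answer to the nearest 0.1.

-24.6°C

Let C be the Celsius reading. The Fahrenheit reading is F = 1.8·C + 32.
Require F = 0.5·C: 1.8·C + 32 = 0.5·C.
(1.3)·C = -32  ⇒  C = -24.6.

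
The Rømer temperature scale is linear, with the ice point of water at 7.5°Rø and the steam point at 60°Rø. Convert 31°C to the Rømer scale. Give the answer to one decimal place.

Linearly onto the Rømer scale: 7.5 + (31.0000 / 100) × (60 - 7.5) = 23.8°Rø.

23.8°Rø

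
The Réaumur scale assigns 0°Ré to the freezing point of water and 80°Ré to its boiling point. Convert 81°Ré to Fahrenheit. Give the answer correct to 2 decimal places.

214.25°F

Linear interpolation between the fixed points: C = (81 - 0) × 100 / (80 - 0) = 101.2500°C.
Then 101.2500 × 1.8 + 32 = 214.25°F.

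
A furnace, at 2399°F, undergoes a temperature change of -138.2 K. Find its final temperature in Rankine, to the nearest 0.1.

Initial temperature in Celsius: (2399 - 32) × 5/9 = 1315.0000°C.
The 138.2 K change is an interval; Kelvin and Celsius degrees are the same size, so ΔC = -138.2°C.
Final Celsius temperature: 1315.0000 - 138.2000 = 1176.8000°C.
In Rankine: 1176.8000 × 1.8 + 491.67 = 2609.9°R.

2609.9°R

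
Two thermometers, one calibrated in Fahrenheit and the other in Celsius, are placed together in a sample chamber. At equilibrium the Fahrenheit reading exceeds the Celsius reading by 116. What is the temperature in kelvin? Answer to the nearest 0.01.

378.15 K

Let x be the Fahrenheit reading; then the Celsius reading is 5/9·x - 17.7778.
(5/9·x - 17.7778) - x = -116  ⇒  (-4/9)·x = -98.2222  ⇒  x = 221.0000°F.
In Celsius: (221 - 32) × 5/9 = 105.0000°C.
In kelvin: 105.0000 + 273.15 = 378.15 K.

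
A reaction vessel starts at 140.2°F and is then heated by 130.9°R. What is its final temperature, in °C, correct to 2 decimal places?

Initial temperature in Celsius: (140.2 - 32) × 5/9 = 60.1111°C.
The 130.9°R change is an interval, so only the factor 5/9 applies: +130.9 × 5/9 = +72.7222°C.
Final Celsius temperature: 60.1111 + 72.7222 = 132.8333°C.

132.83°C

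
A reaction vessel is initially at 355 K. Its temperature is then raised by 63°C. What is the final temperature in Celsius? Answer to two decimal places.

144.85°C

Initial temperature in Celsius: 355 - 273.15 = 81.8500°C.
Final Celsius temperature: 81.8500 + 63.0000 = 144.8500°C.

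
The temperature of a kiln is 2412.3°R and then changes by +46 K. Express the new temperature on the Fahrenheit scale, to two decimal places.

2035.43°F

Initial temperature in Celsius: (2412.3 - 491.67) × 5/9 = 1067.0167°C.
The 46 K change is an interval; Kelvin and Celsius degrees are the same size, so ΔC = +46°C.
Final Celsius temperature: 1067.0167 + 46.0000 = 1113.0167°C.
In Fahrenheit: 1113.0167 × 1.8 + 32 = 2035.43°F.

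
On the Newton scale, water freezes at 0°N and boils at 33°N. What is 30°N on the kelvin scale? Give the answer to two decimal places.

Linear interpolation between the fixed points: C = (30 - 0) × 100 / (33 - 0) = 90.9091°C.
Then 90.9091 + 273.15 = 364.06 K.

364.06 K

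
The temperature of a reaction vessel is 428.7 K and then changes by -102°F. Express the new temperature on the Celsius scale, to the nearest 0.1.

98.9°C

Initial temperature in Celsius: 428.7 - 273.15 = 155.5500°C.
The 102°F change is an interval, so only the factor 5/9 applies: -102 × 5/9 = -56.6667°C.
Final Celsius temperature: 155.5500 - 56.6667 = 98.8833°C.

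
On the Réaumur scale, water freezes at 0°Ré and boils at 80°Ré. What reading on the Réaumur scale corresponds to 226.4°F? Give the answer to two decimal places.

86.40°Ré

First in Celsius: (226.4 - 32) × 5/9 = 108.0000°C.
Linearly onto the Réaumur scale: 0 + (108.0000 / 100) × (80 - 0) = 86.40°Ré.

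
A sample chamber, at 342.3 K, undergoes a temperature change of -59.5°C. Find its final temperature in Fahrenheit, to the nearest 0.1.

49.4°F

Initial temperature in Celsius: 342.3 - 273.15 = 69.1500°C.
Final Celsius temperature: 69.1500 - 59.5000 = 9.6500°C.
In Fahrenheit: 9.6500 × 1.8 + 32 = 49.4°F.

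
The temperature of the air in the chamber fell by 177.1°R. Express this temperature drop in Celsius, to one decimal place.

For a temperature interval the offset drops out; only the factor 5/9 applies.
177.1 × 5/9 = 98.4.

98.4°C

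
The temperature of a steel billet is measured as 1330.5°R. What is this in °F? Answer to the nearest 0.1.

870.8°F

In Celsius: (1330.5 - 491.67) × 5/9 = 466.0167°C.
In Fahrenheit: 466.0167 × 1.8 + 32 = 870.8°F.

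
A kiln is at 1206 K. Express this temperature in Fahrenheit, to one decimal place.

In Celsius: 1206 - 273.15 = 932.8500°C.
In Fahrenheit: 932.8500 × 1.8 + 32 = 1711.1°F.

1711.1°F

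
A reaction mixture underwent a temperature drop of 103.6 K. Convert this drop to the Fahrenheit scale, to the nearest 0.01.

186.48°F

An interval of 1 K corresponds to 1.8°F.
103.6 × 1.8 = 186.48.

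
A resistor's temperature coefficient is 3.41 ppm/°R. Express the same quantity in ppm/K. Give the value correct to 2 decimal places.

Since only a temperature interval is involved, the additive offset between the scales drops out.
A change of 1 K is a change of 1.8°R, so per K the value is 3.41 × 1.8 = 6.14.

6.14 ppm/K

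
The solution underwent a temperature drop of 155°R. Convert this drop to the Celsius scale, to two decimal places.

Only the scale ratio 5/9 matters for a change in temperature.
155 × 5/9 = 86.11.

86.11°C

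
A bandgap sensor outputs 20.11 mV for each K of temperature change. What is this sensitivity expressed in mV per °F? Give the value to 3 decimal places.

Since only a temperature interval is involved, the additive offset between the scales drops out.
A change of 1°F is a change of 5/9 K, so per °F the value is 20.11 × 5/9 = 11.172.

11.172 mV per °F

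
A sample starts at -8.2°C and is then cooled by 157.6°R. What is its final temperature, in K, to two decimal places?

177.39 K

The 157.6°R change is an interval, so only the factor 5/9 applies: -157.6 × 5/9 = -87.5556°C.
Final Celsius temperature: -8.2000 - 87.5556 = -95.7556°C.
In kelvin: -95.7556 + 273.15 = 177.39 K.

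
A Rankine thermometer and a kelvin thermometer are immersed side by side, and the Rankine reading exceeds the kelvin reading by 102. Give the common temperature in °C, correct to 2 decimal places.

-145.65°C

Let x be the Rankine reading; then the kelvin reading is 5/9·x.
(5/9·x) - x = -102  ⇒  (-4/9)·x = -102  ⇒  x = 229.5000°R.
In Celsius: (229.5 - 491.67) × 5/9 = -145.65°C.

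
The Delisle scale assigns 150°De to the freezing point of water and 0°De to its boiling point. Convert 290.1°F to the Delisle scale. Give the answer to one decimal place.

-65.1°De

First in Celsius: (290.1 - 32) × 5/9 = 143.3889°C.
Linearly onto the Delisle scale: 150 + (143.3889 / 100) × (0 - 150) = -65.1°De.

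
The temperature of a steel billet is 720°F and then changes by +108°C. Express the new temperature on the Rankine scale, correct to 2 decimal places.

1374.07°R

Initial temperature in Celsius: (720 - 32) × 5/9 = 382.2222°C.
Final Celsius temperature: 382.2222 + 108.0000 = 490.2222°C.
In Rankine: 490.2222 × 1.8 + 491.67 = 1374.07°R.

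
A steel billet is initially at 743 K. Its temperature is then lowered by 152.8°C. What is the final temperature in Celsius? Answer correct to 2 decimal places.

317.05°C

Initial temperature in Celsius: 743 - 273.15 = 469.8500°C.
Final Celsius temperature: 469.8500 - 152.8000 = 317.0500°C.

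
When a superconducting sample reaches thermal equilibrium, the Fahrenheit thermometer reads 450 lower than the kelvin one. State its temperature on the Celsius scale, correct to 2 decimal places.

-261.06°C

Let x be the kelvin reading; then the Fahrenheit reading is 1.8·x - 459.67.
(1.8·x - 459.67) - x = -450  ⇒  (0.8)·x = 9.67  ⇒  x = 12.0875 K.
In Celsius: 12.0875 - 273.15 = -261.06°C.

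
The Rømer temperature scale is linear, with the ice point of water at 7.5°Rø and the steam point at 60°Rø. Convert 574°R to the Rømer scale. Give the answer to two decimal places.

31.51°Rø

First in Celsius: (574 - 491.67) × 5/9 = 45.7389°C.
Linearly onto the Rømer scale: 7.5 + (45.7389 / 100) × (60 - 7.5) = 31.51°Rø.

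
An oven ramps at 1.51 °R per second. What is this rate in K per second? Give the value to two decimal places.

Since only a temperature interval is involved, the additive offset between the scales drops out.
A change of 1°R is a change of 5/9 K, so 1.51 × 5/9 = 0.84.

0.84 K/second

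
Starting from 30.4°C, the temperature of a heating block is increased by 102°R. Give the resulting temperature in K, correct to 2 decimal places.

360.22 K

The 102°R change is an interval, so only the factor 5/9 applies: +102 × 5/9 = +56.6667°C.
Final Celsius temperature: 30.4000 + 56.6667 = 87.0667°C.
In kelvin: 87.0667 + 273.15 = 360.22 K.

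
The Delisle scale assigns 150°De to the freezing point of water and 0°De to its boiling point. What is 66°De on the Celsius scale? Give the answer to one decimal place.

Linear interpolation between the fixed points: C = (66 - 150) × 100 / (0 - 150) = 56.0000°C.

56.0°C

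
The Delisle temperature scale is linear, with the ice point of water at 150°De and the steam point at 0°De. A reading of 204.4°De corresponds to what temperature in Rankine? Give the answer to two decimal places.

426.39°R

Linear interpolation between the fixed points: C = (204.4 - 150) × 100 / (0 - 150) = -36.2667°C.
Then -36.2667 × 1.8 + 491.67 = 426.39°R.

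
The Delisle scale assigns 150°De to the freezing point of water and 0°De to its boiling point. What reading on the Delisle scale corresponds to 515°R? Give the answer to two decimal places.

130.56°De

First in Celsius: (515 - 491.67) × 5/9 = 12.9611°C.
Linearly onto the Delisle scale: 150 + (12.9611 / 100) × (0 - 150) = 130.56°De.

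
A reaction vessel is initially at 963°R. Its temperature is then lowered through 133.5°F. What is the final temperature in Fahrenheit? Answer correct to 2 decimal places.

369.83°F

Initial temperature in Celsius: (963 - 491.67) × 5/9 = 261.8500°C.
The 133.5°F change is an interval, so only the factor 5/9 applies: -133.5 × 5/9 = -74.1667°C.
Final Celsius temperature: 261.8500 - 74.1667 = 187.6833°C.
In Fahrenheit: 187.6833 × 1.8 + 32 = 369.83°F.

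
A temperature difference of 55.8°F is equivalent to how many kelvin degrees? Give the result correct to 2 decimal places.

31.00 K

An interval of 1°F corresponds to 5/9 K.
55.8 × 5/9 = 31.00.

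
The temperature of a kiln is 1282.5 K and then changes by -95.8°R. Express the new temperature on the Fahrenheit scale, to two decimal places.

Initial temperature in Celsius: 1282.5 - 273.15 = 1009.3500°C.
The 95.8°R change is an interval, so only the factor 5/9 applies: -95.8 × 5/9 = -53.2222°C.
Final Celsius temperature: 1009.3500 - 53.2222 = 956.1278°C.
In Fahrenheit: 956.1278 × 1.8 + 32 = 1753.03°F.

1753.03°F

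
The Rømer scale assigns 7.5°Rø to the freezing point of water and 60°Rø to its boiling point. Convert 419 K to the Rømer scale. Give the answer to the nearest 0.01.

84.07°Rø

First in Celsius: 419 - 273.15 = 145.8500°C.
Linearly onto the Rømer scale: 7.5 + (145.8500 / 100) × (60 - 7.5) = 84.07°Rø.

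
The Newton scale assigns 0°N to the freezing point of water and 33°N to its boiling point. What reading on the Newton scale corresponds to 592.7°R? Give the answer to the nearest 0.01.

18.52°N

First in Celsius: (592.7 - 491.67) × 5/9 = 56.1278°C.
Linearly onto the Newton scale: 0 + (56.1278 / 100) × (33 - 0) = 18.52°N.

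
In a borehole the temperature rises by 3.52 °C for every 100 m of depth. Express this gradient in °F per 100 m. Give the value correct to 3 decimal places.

6.336 °F/100 m

Since only a temperature interval is involved, the additive offset between the scales drops out.
A change of 1°C is a change of 1.8°F, so 3.52 × 1.8 = 6.336.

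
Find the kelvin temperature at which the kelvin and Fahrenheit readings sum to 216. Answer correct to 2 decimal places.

241.31 K

Let K be the kelvin reading. The Fahrenheit reading is F = 1.8·K - 459.67.
Require K + F = 216: (2.8)·K - 459.67 = 216.
K = (216 + 459.67) / (2.8) = 241.31.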